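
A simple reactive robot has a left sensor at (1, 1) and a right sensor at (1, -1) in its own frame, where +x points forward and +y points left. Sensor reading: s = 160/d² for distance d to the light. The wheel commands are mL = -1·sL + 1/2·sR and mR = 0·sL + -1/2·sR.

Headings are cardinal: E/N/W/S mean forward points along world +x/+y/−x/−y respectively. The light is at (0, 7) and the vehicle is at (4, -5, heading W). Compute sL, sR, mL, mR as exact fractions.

left sensor world pos  = (3, -6); dL² = 178
right sensor world pos = (3, -4); dR² = 130
sL = 160/178 = 80/89
sR = 160/130 = 16/13
mL = -1·sL + 1/2·sR = -328/1157
mR = 0·sL + -1/2·sR = -8/13

80/89 16/13 -328/1157 -8/13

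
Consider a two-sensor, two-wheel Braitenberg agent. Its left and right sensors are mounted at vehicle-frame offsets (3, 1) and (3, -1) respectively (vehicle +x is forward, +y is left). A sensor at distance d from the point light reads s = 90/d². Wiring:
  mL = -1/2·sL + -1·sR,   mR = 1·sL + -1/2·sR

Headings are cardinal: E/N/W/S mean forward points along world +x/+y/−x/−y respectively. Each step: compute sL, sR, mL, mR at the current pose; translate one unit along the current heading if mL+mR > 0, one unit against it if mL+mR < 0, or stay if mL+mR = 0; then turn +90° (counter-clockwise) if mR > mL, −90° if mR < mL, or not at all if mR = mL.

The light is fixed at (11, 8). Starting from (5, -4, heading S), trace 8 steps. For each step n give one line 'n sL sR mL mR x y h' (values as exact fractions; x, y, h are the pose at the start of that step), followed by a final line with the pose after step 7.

0 9/25 45/137 -3483/6850 1341/6850 5 -4 S
1 90/109 10/17 -1855/1853 985/1853 5 -3 E
2 45/64 9/10 -801/640 81/320 4 -3 N
3 90/269 90/221 -34155/59449 7785/59449 4 -4 W
4 9/25 45/137 -3483/6850 1341/6850 5 -4 S
5 90/109 10/17 -1855/1853 985/1853 5 -3 E
6 45/64 9/10 -801/640 81/320 4 -3 N
7 90/269 90/221 -34155/59449 7785/59449 4 -4 W
final 5 -4 S

n=0: pose=(5,-4,S); sL=9/25, sR=45/137; mL=-3483/6850, mR=1341/6850; mL+mR=-1071/3425 → advance -1; mR−mL=2412/3425 → turn +1·90°
n=1: pose=(5,-3,E); sL=90/109, sR=10/17; mL=-1855/1853, mR=985/1853; mL+mR=-870/1853 → advance -1; mR−mL=2840/1853 → turn +1·90°
n=2: pose=(4,-3,N); sL=45/64, sR=9/10; mL=-801/640, mR=81/320; mL+mR=-639/640 → advance -1; mR−mL=963/640 → turn +1·90°
n=3: pose=(4,-4,W); sL=90/269, sR=90/221; mL=-34155/59449, mR=7785/59449; mL+mR=-26370/59449 → advance -1; mR−mL=41940/59449 → turn +1·90°
n=4: pose=(5,-4,S); sL=9/25, sR=45/137; mL=-3483/6850, mR=1341/6850; mL+mR=-1071/3425 → advance -1; mR−mL=2412/3425 → turn +1·90°
n=5: pose=(5,-3,E); sL=90/109, sR=10/17; mL=-1855/1853, mR=985/1853; mL+mR=-870/1853 → advance -1; mR−mL=2840/1853 → turn +1·90°
n=6: pose=(4,-3,N); sL=45/64, sR=9/10; mL=-801/640, mR=81/320; mL+mR=-639/640 → advance -1; mR−mL=963/640 → turn +1·90°
n=7: pose=(4,-4,W); sL=90/269, sR=90/221; mL=-34155/59449, mR=7785/59449; mL+mR=-26370/59449 → advance -1; mR−mL=41940/59449 → turn +1·90°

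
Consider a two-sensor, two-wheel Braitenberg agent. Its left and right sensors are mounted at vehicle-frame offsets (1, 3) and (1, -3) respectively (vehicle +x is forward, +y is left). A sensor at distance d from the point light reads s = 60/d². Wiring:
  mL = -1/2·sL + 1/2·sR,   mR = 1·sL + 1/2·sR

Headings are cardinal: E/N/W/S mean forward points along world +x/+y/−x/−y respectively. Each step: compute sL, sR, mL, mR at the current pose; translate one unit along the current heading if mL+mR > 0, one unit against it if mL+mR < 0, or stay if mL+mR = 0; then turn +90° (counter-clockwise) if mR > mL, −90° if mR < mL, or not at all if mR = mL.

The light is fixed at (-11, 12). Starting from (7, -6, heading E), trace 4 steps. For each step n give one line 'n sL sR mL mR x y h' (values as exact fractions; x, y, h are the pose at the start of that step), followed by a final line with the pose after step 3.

0 30/293 30/401 -1620/117493 16425/117493 7 -6 E
1 12/109 60/773 -1368/84257 12546/84257 8 -6 N
2 15/181 3/26 153/9412 1323/9412 8 -5 W
3 4/51 20/183 16/1037 138/1037 7 -5 S
final 7 -6 E

n=0: pose=(7,-6,E); sL=30/293, sR=30/401; mL=-1620/117493, mR=16425/117493; mL+mR=14805/117493 → advance +1; mR−mL=45/293 → turn +1·90°
n=1: pose=(8,-6,N); sL=12/109, sR=60/773; mL=-1368/84257, mR=12546/84257; mL+mR=11178/84257 → advance +1; mR−mL=18/109 → turn +1·90°
n=2: pose=(8,-5,W); sL=15/181, sR=3/26; mL=153/9412, mR=1323/9412; mL+mR=369/2353 → advance +1; mR−mL=45/362 → turn +1·90°
n=3: pose=(7,-5,S); sL=4/51, sR=20/183; mL=16/1037, mR=138/1037; mL+mR=154/1037 → advance +1; mR−mL=2/17 → turn +1·90°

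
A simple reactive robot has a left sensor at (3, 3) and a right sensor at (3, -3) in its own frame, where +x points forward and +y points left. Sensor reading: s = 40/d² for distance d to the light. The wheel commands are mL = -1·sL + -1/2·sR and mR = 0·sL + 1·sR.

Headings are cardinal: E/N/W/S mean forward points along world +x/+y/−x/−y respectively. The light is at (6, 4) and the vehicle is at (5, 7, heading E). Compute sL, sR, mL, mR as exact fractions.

1 10 -6 10

left sensor world pos  = (8, 10); dL² = 40
right sensor world pos = (8, 4); dR² = 4
sL = 40/40 = 1
sR = 40/4 = 10
mL = -1·sL + -1/2·sR = -6
mR = 0·sL + 1·sR = 10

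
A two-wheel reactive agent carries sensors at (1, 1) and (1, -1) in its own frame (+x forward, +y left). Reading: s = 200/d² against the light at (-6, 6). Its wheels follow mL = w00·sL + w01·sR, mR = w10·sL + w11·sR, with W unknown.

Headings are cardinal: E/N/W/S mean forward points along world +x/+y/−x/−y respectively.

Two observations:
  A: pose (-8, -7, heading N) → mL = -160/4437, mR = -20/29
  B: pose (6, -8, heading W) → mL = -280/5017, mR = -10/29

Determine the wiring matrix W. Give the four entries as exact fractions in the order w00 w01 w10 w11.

obs A: pose=(-8,-7,N) → sL=200/153, sR=40/29, mL=-160/4437, mR=-20/29
obs B: pose=(6,-8,W) → sL=100/173, sR=20/29, mL=-280/5017, mR=-10/29
sensor matrix S = [[200/153, 40/29], [100/173, 20/29]]; det S = 80000/767601
solve [mL_A; mL_B] = S·[w00; w01] and [mR_A; mR_B] = S·[w10; w11]:
  w00 = 1/2, w01 = -1/2, w10 = 0, w11 = -1/2

1/2 -1/2 0 -1/2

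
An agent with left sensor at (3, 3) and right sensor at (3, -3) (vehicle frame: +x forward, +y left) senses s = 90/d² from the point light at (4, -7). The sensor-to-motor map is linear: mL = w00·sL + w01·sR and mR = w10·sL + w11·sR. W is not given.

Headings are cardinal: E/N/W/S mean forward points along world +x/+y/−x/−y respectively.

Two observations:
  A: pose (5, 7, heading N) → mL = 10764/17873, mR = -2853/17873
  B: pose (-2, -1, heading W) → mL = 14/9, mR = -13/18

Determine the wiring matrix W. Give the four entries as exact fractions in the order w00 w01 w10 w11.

1 1 -1 1/2

obs A: pose=(5,7,N) → sL=90/293, sR=18/61, mL=10764/17873, mR=-2853/17873
obs B: pose=(-2,-1,W) → sL=1, sR=5/9, mL=14/9, mR=-13/18
sensor matrix S = [[90/293, 18/61], [1, 5/9]]; det S = -2224/17873
solve [mL_A; mL_B] = S·[w00; w01] and [mR_A; mR_B] = S·[w10; w11]:
  w00 = 1, w01 = 1, w10 = -1, w11 = 1/2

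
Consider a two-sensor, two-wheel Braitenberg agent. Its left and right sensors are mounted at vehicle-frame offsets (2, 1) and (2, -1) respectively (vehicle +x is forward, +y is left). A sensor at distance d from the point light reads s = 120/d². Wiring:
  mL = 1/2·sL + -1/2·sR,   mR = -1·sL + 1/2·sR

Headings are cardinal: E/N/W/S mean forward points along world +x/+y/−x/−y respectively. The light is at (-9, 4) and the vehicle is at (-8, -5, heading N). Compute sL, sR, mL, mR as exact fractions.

left sensor world pos  = (-9, -3); dL² = 49
right sensor world pos = (-7, -3); dR² = 53
sL = 120/49 = 120/49
sR = 120/53 = 120/53
mL = 1/2·sL + -1/2·sR = 240/2597
mR = -1·sL + 1/2·sR = -3420/2597

120/49 120/53 240/2597 -3420/2597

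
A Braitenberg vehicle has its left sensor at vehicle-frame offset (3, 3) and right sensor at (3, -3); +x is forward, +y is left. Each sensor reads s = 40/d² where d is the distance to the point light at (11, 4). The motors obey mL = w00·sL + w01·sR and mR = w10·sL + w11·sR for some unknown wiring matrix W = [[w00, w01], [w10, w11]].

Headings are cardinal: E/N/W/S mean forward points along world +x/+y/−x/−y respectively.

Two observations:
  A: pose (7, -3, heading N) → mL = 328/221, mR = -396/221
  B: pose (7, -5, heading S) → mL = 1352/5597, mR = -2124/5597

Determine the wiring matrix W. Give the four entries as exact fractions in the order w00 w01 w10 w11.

1/2 1/2 -1 -1/2

obs A: pose=(7,-3,N) → sL=8/13, sR=40/17, mL=328/221, mR=-396/221
obs B: pose=(7,-5,S) → sL=8/29, sR=40/193, mL=1352/5597, mR=-2124/5597
sensor matrix S = [[8/13, 40/17], [8/29, 40/193]]; det S = -645120/1236937
solve [mL_A; mL_B] = S·[w00; w01] and [mR_A; mR_B] = S·[w10; w11]:
  w00 = 1/2, w01 = 1/2, w10 = -1, w11 = -1/2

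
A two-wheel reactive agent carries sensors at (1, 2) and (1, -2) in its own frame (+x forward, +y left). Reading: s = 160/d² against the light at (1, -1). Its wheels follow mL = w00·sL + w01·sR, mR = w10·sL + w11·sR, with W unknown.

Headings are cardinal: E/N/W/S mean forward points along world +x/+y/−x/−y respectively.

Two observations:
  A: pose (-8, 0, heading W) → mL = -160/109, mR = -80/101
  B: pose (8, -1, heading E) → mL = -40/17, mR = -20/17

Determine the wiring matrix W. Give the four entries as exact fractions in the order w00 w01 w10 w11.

obs A: pose=(-8,0,W) → sL=160/101, sR=160/109, mL=-160/109, mR=-80/101
obs B: pose=(8,-1,E) → sL=40/17, sR=40/17, mL=-40/17, mR=-20/17
sensor matrix S = [[160/101, 160/109], [40/17, 40/17]]; det S = 51200/187153
solve [mL_A; mL_B] = S·[w00; w01] and [mR_A; mR_B] = S·[w10; w11]:
  w00 = 0, w01 = -1, w10 = -1/2, w11 = 0

0 -1 -1/2 0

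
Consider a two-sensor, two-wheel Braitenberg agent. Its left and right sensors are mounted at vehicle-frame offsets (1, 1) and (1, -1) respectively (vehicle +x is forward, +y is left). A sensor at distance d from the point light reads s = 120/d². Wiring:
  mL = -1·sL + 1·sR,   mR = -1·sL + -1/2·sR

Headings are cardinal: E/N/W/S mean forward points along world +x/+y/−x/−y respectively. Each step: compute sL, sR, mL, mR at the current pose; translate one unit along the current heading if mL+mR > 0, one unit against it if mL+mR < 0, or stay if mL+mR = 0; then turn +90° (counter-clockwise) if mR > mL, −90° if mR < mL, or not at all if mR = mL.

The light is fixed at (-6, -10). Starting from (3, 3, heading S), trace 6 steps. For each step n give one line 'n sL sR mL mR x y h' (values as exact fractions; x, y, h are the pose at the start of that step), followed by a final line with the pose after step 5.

0 30/61 15/26 135/1586 -2475/3172 3 3 S
1 120/233 120/289 -6720/67337 -48660/67337 3 4 W
2 20/51 60/173 -400/8823 -4990/8823 4 4 N
3 120/317 24/53 1248/16801 -10164/16801 4 3 E
4 30/61 15/26 135/1586 -2475/3172 3 3 S
5 120/233 120/289 -6720/67337 -48660/67337 3 4 W
final 4 4 N

n=0: pose=(3,3,S); sL=30/61, sR=15/26; mL=135/1586, mR=-2475/3172; mL+mR=-2205/3172 → advance -1; mR−mL=-45/52 → turn -1·90°
n=1: pose=(3,4,W); sL=120/233, sR=120/289; mL=-6720/67337, mR=-48660/67337; mL+mR=-55380/67337 → advance -1; mR−mL=-180/289 → turn -1·90°
n=2: pose=(4,4,N); sL=20/51, sR=60/173; mL=-400/8823, mR=-4990/8823; mL+mR=-5390/8823 → advance -1; mR−mL=-90/173 → turn -1·90°
n=3: pose=(4,3,E); sL=120/317, sR=24/53; mL=1248/16801, mR=-10164/16801; mL+mR=-8916/16801 → advance -1; mR−mL=-36/53 → turn -1·90°
n=4: pose=(3,3,S); sL=30/61, sR=15/26; mL=135/1586, mR=-2475/3172; mL+mR=-2205/3172 → advance -1; mR−mL=-45/52 → turn -1·90°
n=5: pose=(3,4,W); sL=120/233, sR=120/289; mL=-6720/67337, mR=-48660/67337; mL+mR=-55380/67337 → advance -1; mR−mL=-180/289 → turn -1·90°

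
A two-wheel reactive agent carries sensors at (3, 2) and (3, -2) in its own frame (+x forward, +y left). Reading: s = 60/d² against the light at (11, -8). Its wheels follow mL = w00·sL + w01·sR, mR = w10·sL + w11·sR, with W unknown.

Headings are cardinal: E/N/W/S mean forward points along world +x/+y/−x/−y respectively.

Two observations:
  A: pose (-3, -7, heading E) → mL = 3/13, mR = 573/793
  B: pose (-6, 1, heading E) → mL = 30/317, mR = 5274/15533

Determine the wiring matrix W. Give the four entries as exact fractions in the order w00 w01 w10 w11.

obs A: pose=(-3,-7,E) → sL=6/13, sR=30/61, mL=3/13, mR=573/793
obs B: pose=(-6,1,E) → sL=60/317, sR=12/49, mL=30/317, mR=5274/15533
sensor matrix S = [[6/13, 30/61], [60/317, 12/49]]; det S = 245664/12317669
solve [mL_A; mL_B] = S·[w00; w01] and [mR_A; mR_B] = S·[w10; w11]:
  w00 = 1/2, w01 = 0, w10 = 1/2, w11 = 1

1/2 0 1/2 1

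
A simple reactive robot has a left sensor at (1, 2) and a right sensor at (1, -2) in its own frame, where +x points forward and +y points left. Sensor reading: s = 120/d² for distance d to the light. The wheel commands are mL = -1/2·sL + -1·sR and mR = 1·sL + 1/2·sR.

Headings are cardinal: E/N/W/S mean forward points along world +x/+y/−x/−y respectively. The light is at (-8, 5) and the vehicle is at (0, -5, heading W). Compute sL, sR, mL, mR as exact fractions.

120/193 120/113 -29940/21809 25140/21809

left sensor world pos  = (-1, -7); dL² = 193
right sensor world pos = (-1, -3); dR² = 113
sL = 120/193 = 120/193
sR = 120/113 = 120/113
mL = -1/2·sL + -1·sR = -29940/21809
mR = 1·sL + 1/2·sR = 25140/21809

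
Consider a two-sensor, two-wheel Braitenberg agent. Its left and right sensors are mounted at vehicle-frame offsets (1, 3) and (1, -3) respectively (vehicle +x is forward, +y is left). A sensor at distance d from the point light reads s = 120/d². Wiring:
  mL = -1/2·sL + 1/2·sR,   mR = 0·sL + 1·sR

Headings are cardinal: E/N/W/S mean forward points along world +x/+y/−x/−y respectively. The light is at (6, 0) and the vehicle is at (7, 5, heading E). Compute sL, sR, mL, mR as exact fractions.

left sensor world pos  = (8, 8); dL² = 68
right sensor world pos = (8, 2); dR² = 8
sL = 120/68 = 30/17
sR = 120/8 = 15
mL = -1/2·sL + 1/2·sR = 225/34
mR = 0·sL + 1·sR = 15

30/17 15 225/34 15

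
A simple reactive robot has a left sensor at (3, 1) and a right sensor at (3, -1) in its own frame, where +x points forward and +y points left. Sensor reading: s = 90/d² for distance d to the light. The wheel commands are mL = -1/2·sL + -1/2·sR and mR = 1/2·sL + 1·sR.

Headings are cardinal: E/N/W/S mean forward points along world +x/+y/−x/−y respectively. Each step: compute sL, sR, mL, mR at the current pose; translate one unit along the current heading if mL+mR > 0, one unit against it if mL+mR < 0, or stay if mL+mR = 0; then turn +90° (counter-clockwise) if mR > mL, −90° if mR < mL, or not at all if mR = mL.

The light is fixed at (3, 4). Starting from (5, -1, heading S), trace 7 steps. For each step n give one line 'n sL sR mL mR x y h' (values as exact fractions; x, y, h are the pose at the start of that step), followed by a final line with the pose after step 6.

n=0: pose=(5,-1,S); sL=90/73, sR=18/13; mL=-1242/949, mR=1899/949; mL+mR=9/13 → advance +1; mR−mL=3141/949 → turn +1·90°
n=1: pose=(5,-2,E); sL=9/5, sR=45/37; mL=-279/185, mR=783/370; mL+mR=45/74 → advance +1; mR−mL=1341/370 → turn +1·90°
n=2: pose=(6,-2,N); sL=90/13, sR=18/5; mL=-342/65, mR=459/65; mL+mR=9/5 → advance +1; mR−mL=801/65 → turn +1·90°
n=3: pose=(6,-1,W); sL=5/2, sR=45/8; mL=-65/16, mR=55/8; mL+mR=45/16 → advance +1; mR−mL=175/16 → turn +1·90°
n=4: pose=(5,-1,S); sL=90/73, sR=18/13; mL=-1242/949, mR=1899/949; mL+mR=9/13 → advance +1; mR−mL=3141/949 → turn +1·90°
n=5: pose=(5,-2,E); sL=9/5, sR=45/37; mL=-279/185, mR=783/370; mL+mR=45/74 → advance +1; mR−mL=1341/370 → turn +1·90°
n=6: pose=(6,-2,N); sL=90/13, sR=18/5; mL=-342/65, mR=459/65; mL+mR=9/5 → advance +1; mR−mL=801/65 → turn +1·90°

0 90/73 18/13 -1242/949 1899/949 5 -1 S
1 9/5 45/37 -279/185 783/370 5 -2 E
2 90/13 18/5 -342/65 459/65 6 -2 N
3 5/2 45/8 -65/16 55/8 6 -1 W
4 90/73 18/13 -1242/949 1899/949 5 -1 S
5 9/5 45/37 -279/185 783/370 5 -2 E
6 90/13 18/5 -342/65 459/65 6 -2 N
final 6 -1 W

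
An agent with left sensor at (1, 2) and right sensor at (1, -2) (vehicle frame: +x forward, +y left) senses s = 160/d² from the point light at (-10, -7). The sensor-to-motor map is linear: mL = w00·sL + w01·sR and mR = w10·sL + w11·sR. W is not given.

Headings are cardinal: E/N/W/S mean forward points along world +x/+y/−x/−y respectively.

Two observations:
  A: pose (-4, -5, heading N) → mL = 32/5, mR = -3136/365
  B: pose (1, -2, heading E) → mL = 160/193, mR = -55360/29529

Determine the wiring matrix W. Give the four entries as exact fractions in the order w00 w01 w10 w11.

1 0 -1 -1

obs A: pose=(-4,-5,N) → sL=32/5, sR=160/73, mL=32/5, mR=-3136/365
obs B: pose=(1,-2,E) → sL=160/193, sR=160/153, mL=160/193, mR=-55360/29529
sensor matrix S = [[32/5, 160/73], [160/193, 160/153]]; det S = 10510336/2155617
solve [mL_A; mL_B] = S·[w00; w01] and [mR_A; mR_B] = S·[w10; w11]:
  w00 = 1, w01 = 0, w10 = -1, w11 = -1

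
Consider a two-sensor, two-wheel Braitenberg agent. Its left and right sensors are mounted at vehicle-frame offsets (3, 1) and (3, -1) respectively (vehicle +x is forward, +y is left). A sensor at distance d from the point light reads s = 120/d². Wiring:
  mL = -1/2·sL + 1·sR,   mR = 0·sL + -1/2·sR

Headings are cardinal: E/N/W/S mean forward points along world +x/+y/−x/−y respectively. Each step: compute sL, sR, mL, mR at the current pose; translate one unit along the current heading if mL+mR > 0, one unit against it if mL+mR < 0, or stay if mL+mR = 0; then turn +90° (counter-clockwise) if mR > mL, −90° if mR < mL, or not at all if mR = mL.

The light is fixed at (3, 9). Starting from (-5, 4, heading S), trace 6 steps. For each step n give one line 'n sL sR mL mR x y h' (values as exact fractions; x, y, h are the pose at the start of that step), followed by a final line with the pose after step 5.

0 120/113 24/29 972/3277 -12/29 -5 4 S
1 60/73 12/13 486/949 -6/13 -5 5 W
2 120/101 24/13 1644/1313 -12/13 -6 5 N
3 3 30/13 21/26 -15/13 -6 6 E
4 40/39 120/157 1540/6123 -60/157 -7 6 S
5 60/89 12/17 558/1513 -6/17 -7 7 W
final -8 7 N

n=0: pose=(-5,4,S); sL=120/113, sR=24/29; mL=972/3277, mR=-12/29; mL+mR=-384/3277 → advance -1; mR−mL=-2328/3277 → turn -1·90°
n=1: pose=(-5,5,W); sL=60/73, sR=12/13; mL=486/949, mR=-6/13; mL+mR=48/949 → advance +1; mR−mL=-924/949 → turn -1·90°
n=2: pose=(-6,5,N); sL=120/101, sR=24/13; mL=1644/1313, mR=-12/13; mL+mR=432/1313 → advance +1; mR−mL=-2856/1313 → turn -1·90°
n=3: pose=(-6,6,E); sL=3, sR=30/13; mL=21/26, mR=-15/13; mL+mR=-9/26 → advance -1; mR−mL=-51/26 → turn -1·90°
n=4: pose=(-7,6,S); sL=40/39, sR=120/157; mL=1540/6123, mR=-60/157; mL+mR=-800/6123 → advance -1; mR−mL=-3880/6123 → turn -1·90°
n=5: pose=(-7,7,W); sL=60/89, sR=12/17; mL=558/1513, mR=-6/17; mL+mR=24/1513 → advance +1; mR−mL=-1092/1513 → turn -1·90°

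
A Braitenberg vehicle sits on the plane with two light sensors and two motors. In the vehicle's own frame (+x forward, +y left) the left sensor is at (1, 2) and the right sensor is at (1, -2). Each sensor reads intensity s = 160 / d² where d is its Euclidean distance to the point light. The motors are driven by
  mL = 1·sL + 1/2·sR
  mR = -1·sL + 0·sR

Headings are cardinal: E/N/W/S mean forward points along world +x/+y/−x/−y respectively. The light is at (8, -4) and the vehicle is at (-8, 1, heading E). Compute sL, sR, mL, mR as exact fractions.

left sensor world pos  = (-7, 3); dL² = 274
right sensor world pos = (-7, -1); dR² = 234
sL = 160/274 = 80/137
sR = 160/234 = 80/117
mL = 1·sL + 1/2·sR = 14840/16029
mR = -1·sL + 0·sR = -80/137

80/137 80/117 14840/16029 -80/137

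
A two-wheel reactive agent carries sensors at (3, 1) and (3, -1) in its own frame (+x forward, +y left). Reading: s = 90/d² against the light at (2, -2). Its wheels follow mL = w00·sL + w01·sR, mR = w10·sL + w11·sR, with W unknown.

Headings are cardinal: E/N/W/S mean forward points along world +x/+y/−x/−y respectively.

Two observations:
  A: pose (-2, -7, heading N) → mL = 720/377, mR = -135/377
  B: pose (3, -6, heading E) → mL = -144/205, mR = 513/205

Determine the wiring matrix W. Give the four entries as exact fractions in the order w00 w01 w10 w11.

-1/2 1/2 1 -1/2

obs A: pose=(-2,-7,N) → sL=90/29, sR=90/13, mL=720/377, mR=-135/377
obs B: pose=(3,-6,E) → sL=18/5, sR=90/41, mL=-144/205, mR=513/205
sensor matrix S = [[90/29, 90/13], [18/5, 90/41]]; det S = -279936/15457
solve [mL_A; mL_B] = S·[w00; w01] and [mR_A; mR_B] = S·[w10; w11]:
  w00 = -1/2, w01 = 1/2, w10 = 1, w11 = -1/2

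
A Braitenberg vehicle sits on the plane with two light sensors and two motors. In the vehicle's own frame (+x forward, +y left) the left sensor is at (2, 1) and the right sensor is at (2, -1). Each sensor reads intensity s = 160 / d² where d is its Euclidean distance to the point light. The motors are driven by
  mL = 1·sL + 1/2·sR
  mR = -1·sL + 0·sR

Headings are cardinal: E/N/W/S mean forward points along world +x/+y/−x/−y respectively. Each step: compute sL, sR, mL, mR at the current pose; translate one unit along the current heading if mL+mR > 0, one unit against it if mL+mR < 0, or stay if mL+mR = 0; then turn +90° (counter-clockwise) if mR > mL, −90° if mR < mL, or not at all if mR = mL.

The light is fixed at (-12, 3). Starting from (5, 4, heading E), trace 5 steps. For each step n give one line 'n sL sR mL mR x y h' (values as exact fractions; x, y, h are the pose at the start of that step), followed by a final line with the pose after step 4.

0 32/73 160/361 17392/26353 -32/73 5 4 E
1 80/181 16/29 3768/5249 -80/181 6 4 S
2 160/257 160/257 240/257 -160/257 6 3 W
3 8/13 20/41 458/533 -8/13 5 3 N
4 32/73 160/361 17392/26353 -32/73 5 4 E
final 6 4 S

n=0: pose=(5,4,E); sL=32/73, sR=160/361; mL=17392/26353, mR=-32/73; mL+mR=80/361 → advance +1; mR−mL=-28944/26353 → turn -1·90°
n=1: pose=(6,4,S); sL=80/181, sR=16/29; mL=3768/5249, mR=-80/181; mL+mR=8/29 → advance +1; mR−mL=-6088/5249 → turn -1·90°
n=2: pose=(6,3,W); sL=160/257, sR=160/257; mL=240/257, mR=-160/257; mL+mR=80/257 → advance +1; mR−mL=-400/257 → turn -1·90°
n=3: pose=(5,3,N); sL=8/13, sR=20/41; mL=458/533, mR=-8/13; mL+mR=10/41 → advance +1; mR−mL=-786/533 → turn -1·90°
n=4: pose=(5,4,E); sL=32/73, sR=160/361; mL=17392/26353, mR=-32/73; mL+mR=80/361 → advance +1; mR−mL=-28944/26353 → turn -1·90°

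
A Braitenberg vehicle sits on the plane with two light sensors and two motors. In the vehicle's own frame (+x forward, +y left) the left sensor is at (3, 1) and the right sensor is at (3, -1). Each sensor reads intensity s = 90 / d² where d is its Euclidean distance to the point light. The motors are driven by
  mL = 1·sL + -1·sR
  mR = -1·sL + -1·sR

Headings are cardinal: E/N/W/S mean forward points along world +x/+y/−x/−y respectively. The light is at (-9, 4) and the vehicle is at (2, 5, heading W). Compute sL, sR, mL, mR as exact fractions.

45/32 45/34 45/544 -1485/544

left sensor world pos  = (-1, 4); dL² = 64
right sensor world pos = (-1, 6); dR² = 68
sL = 90/64 = 45/32
sR = 90/68 = 45/34
mL = 1·sL + -1·sR = 45/544
mR = -1·sL + -1·sR = -1485/544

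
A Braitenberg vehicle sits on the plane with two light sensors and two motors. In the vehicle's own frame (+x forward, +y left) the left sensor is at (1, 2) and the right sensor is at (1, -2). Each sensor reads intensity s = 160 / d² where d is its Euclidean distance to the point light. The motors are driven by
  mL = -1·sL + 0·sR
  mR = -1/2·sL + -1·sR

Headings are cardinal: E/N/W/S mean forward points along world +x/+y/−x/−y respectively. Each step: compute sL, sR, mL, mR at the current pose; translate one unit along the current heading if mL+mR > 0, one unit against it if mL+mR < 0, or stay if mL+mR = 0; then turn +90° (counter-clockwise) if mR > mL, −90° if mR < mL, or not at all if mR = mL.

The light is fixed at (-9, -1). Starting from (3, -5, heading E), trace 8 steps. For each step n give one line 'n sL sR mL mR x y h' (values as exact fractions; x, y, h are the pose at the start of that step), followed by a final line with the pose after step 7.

0 160/173 32/41 -160/173 -8816/7093 3 -5 E
1 80/97 80/53 -80/97 -9880/5141 2 -5 S
2 32/25 160/101 -32/25 -5616/2525 2 -4 W
3 20/13 4/5 -20/13 -102/65 3 -4 N
4 160/173 32/41 -160/173 -8816/7093 3 -5 E
5 80/97 80/53 -80/97 -9880/5141 2 -5 S
6 32/25 160/101 -32/25 -5616/2525 2 -4 W
7 20/13 4/5 -20/13 -102/65 3 -4 N
final 3 -5 E

n=0: pose=(3,-5,E); sL=160/173, sR=32/41; mL=-160/173, mR=-8816/7093; mL+mR=-15376/7093 → advance -1; mR−mL=-2256/7093 → turn -1·90°
n=1: pose=(2,-5,S); sL=80/97, sR=80/53; mL=-80/97, mR=-9880/5141; mL+mR=-14120/5141 → advance -1; mR−mL=-5640/5141 → turn -1·90°
n=2: pose=(2,-4,W); sL=32/25, sR=160/101; mL=-32/25, mR=-5616/2525; mL+mR=-8848/2525 → advance -1; mR−mL=-2384/2525 → turn -1·90°
n=3: pose=(3,-4,N); sL=20/13, sR=4/5; mL=-20/13, mR=-102/65; mL+mR=-202/65 → advance -1; mR−mL=-2/65 → turn -1·90°
n=4: pose=(3,-5,E); sL=160/173, sR=32/41; mL=-160/173, mR=-8816/7093; mL+mR=-15376/7093 → advance -1; mR−mL=-2256/7093 → turn -1·90°
n=5: pose=(2,-5,S); sL=80/97, sR=80/53; mL=-80/97, mR=-9880/5141; mL+mR=-14120/5141 → advance -1; mR−mL=-5640/5141 → turn -1·90°
n=6: pose=(2,-4,W); sL=32/25, sR=160/101; mL=-32/25, mR=-5616/2525; mL+mR=-8848/2525 → advance -1; mR−mL=-2384/2525 → turn -1·90°
n=7: pose=(3,-4,N); sL=20/13, sR=4/5; mL=-20/13, mR=-102/65; mL+mR=-202/65 → advance -1; mR−mL=-2/65 → turn -1·90°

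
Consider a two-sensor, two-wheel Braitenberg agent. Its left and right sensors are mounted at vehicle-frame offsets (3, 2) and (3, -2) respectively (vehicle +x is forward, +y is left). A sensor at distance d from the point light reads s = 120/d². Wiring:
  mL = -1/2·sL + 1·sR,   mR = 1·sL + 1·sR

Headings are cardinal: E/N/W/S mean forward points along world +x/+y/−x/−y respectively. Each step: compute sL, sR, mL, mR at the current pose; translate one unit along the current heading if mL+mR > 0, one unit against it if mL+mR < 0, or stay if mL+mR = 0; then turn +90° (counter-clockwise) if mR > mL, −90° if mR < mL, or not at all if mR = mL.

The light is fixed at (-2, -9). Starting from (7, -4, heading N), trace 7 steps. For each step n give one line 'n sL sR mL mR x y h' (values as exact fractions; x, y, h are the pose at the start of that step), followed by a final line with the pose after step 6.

0 120/113 24/37 492/4181 7152/4181 7 -4 N
1 30/13 6/5 3/65 228/65 7 -3 W
2 120/109 8/3 692/327 1232/327 6 -3 S
3 12/17 12/13 126/221 360/221 6 -4 E
4 120/113 24/37 492/4181 7152/4181 7 -4 N
5 30/13 6/5 3/65 228/65 7 -3 W
6 120/109 8/3 692/327 1232/327 6 -3 S
final 6 -4 E

n=0: pose=(7,-4,N); sL=120/113, sR=24/37; mL=492/4181, mR=7152/4181; mL+mR=7644/4181 → advance +1; mR−mL=180/113 → turn +1·90°
n=1: pose=(7,-3,W); sL=30/13, sR=6/5; mL=3/65, mR=228/65; mL+mR=231/65 → advance +1; mR−mL=45/13 → turn +1·90°
n=2: pose=(6,-3,S); sL=120/109, sR=8/3; mL=692/327, mR=1232/327; mL+mR=1924/327 → advance +1; mR−mL=180/109 → turn +1·90°
n=3: pose=(6,-4,E); sL=12/17, sR=12/13; mL=126/221, mR=360/221; mL+mR=486/221 → advance +1; mR−mL=18/17 → turn +1·90°
n=4: pose=(7,-4,N); sL=120/113, sR=24/37; mL=492/4181, mR=7152/4181; mL+mR=7644/4181 → advance +1; mR−mL=180/113 → turn +1·90°
n=5: pose=(7,-3,W); sL=30/13, sR=6/5; mL=3/65, mR=228/65; mL+mR=231/65 → advance +1; mR−mL=45/13 → turn +1·90°
n=6: pose=(6,-3,S); sL=120/109, sR=8/3; mL=692/327, mR=1232/327; mL+mR=1924/327 → advance +1; mR−mL=180/109 → turn +1·90°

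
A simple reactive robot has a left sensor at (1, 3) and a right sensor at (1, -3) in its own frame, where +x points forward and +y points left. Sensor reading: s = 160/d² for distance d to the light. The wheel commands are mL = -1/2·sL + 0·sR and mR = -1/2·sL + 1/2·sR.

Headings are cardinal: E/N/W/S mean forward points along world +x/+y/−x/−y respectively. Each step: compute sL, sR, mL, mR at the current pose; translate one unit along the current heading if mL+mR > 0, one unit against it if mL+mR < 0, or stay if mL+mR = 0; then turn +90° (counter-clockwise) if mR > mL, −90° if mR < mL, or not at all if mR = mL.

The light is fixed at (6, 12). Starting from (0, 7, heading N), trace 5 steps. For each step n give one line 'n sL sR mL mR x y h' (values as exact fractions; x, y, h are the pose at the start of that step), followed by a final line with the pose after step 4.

0 160/97 32/5 -80/97 1152/485 0 7 N
1 80/49 16/5 -40/49 192/245 0 8 W
2 160/29 160/89 -80/29 -4800/2581 1 8 S
3 10 40/13 -5 -45/13 1 9 E
4 32/17 160/13 -16/17 1152/221 0 9 N
final 0 10 W

n=0: pose=(0,7,N); sL=160/97, sR=32/5; mL=-80/97, mR=1152/485; mL+mR=752/485 → advance +1; mR−mL=16/5 → turn +1·90°
n=1: pose=(0,8,W); sL=80/49, sR=16/5; mL=-40/49, mR=192/245; mL+mR=-8/245 → advance -1; mR−mL=8/5 → turn +1·90°
n=2: pose=(1,8,S); sL=160/29, sR=160/89; mL=-80/29, mR=-4800/2581; mL+mR=-11920/2581 → advance -1; mR−mL=80/89 → turn +1·90°
n=3: pose=(1,9,E); sL=10, sR=40/13; mL=-5, mR=-45/13; mL+mR=-110/13 → advance -1; mR−mL=20/13 → turn +1·90°
n=4: pose=(0,9,N); sL=32/17, sR=160/13; mL=-16/17, mR=1152/221; mL+mR=944/221 → advance +1; mR−mL=80/13 → turn +1·90°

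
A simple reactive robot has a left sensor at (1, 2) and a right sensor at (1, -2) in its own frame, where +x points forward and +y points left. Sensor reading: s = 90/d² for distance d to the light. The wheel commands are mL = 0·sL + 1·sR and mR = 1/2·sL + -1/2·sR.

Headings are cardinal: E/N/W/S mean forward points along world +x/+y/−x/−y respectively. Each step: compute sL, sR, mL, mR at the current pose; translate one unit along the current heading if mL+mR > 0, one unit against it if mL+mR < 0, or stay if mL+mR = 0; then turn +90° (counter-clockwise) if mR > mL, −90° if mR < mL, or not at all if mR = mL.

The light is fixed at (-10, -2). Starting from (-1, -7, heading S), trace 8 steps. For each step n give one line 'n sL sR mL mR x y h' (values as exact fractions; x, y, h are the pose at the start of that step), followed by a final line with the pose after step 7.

n=0: pose=(-1,-7,S); sL=90/157, sR=18/17; mL=18/17, mR=-648/2669; mL+mR=2178/2669 → advance +1; mR−mL=-3474/2669 → turn -1·90°
n=1: pose=(-1,-8,W); sL=45/64, sR=9/8; mL=9/8, mR=-27/128; mL+mR=117/128 → advance +1; mR−mL=-171/128 → turn -1·90°
n=2: pose=(-2,-8,N); sL=90/61, sR=18/25; mL=18/25, mR=576/1525; mL+mR=1674/1525 → advance +1; mR−mL=-522/1525 → turn -1·90°
n=3: pose=(-2,-7,E); sL=1, sR=9/13; mL=9/13, mR=2/13; mL+mR=11/13 → advance +1; mR−mL=-7/13 → turn -1·90°
n=4: pose=(-1,-7,S); sL=90/157, sR=18/17; mL=18/17, mR=-648/2669; mL+mR=2178/2669 → advance +1; mR−mL=-3474/2669 → turn -1·90°
n=5: pose=(-1,-8,W); sL=45/64, sR=9/8; mL=9/8, mR=-27/128; mL+mR=117/128 → advance +1; mR−mL=-171/128 → turn -1·90°
n=6: pose=(-2,-8,N); sL=90/61, sR=18/25; mL=18/25, mR=576/1525; mL+mR=1674/1525 → advance +1; mR−mL=-522/1525 → turn -1·90°
n=7: pose=(-2,-7,E); sL=1, sR=9/13; mL=9/13, mR=2/13; mL+mR=11/13 → advance +1; mR−mL=-7/13 → turn -1·90°

0 90/157 18/17 18/17 -648/2669 -1 -7 S
1 45/64 9/8 9/8 -27/128 -1 -8 W
2 90/61 18/25 18/25 576/1525 -2 -8 N
3 1 9/13 9/13 2/13 -2 -7 E
4 90/157 18/17 18/17 -648/2669 -1 -7 S
5 45/64 9/8 9/8 -27/128 -1 -8 W
6 90/61 18/25 18/25 576/1525 -2 -8 N
7 1 9/13 9/13 2/13 -2 -7 E
final -1 -7 S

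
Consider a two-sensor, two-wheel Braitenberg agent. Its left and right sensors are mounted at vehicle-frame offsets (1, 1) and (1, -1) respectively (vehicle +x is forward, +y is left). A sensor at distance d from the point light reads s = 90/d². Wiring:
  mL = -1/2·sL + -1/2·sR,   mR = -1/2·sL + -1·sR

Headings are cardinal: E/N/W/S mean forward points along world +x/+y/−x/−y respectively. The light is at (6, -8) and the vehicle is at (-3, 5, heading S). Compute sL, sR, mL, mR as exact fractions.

left sensor world pos  = (-2, 4); dL² = 208
right sensor world pos = (-4, 4); dR² = 244
sL = 90/208 = 45/104
sR = 90/244 = 45/122
mL = -1/2·sL + -1/2·sR = -5085/12688
mR = -1/2·sL + -1·sR = -7425/12688

45/104 45/122 -5085/12688 -7425/12688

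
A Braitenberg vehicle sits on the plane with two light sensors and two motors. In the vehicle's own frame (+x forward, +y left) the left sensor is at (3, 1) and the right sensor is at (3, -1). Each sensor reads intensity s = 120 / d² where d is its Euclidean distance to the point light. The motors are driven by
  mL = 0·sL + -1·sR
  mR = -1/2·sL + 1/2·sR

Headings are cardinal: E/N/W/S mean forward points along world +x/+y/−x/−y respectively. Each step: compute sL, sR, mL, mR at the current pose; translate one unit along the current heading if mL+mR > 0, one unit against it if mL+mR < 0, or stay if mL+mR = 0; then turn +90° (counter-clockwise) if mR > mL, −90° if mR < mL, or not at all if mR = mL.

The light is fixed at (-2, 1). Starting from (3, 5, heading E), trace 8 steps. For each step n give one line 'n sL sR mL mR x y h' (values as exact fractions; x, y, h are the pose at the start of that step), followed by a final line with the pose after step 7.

n=0: pose=(3,5,E); sL=120/89, sR=120/73; mL=-120/73, mR=960/6497; mL+mR=-9720/6497 → advance -1; mR−mL=11640/6497 → turn +1·90°
n=1: pose=(2,5,N); sL=60/29, sR=60/37; mL=-60/37, mR=-240/1073; mL+mR=-1980/1073 → advance -1; mR−mL=1500/1073 → turn +1·90°
n=2: pose=(2,4,W); sL=24, sR=120/17; mL=-120/17, mR=-144/17; mL+mR=-264/17 → advance -1; mR−mL=-24/17 → turn -1·90°
n=3: pose=(3,4,N); sL=30/13, sR=5/3; mL=-5/3, mR=-25/78; mL+mR=-155/78 → advance -1; mR−mL=35/26 → turn +1·90°
n=4: pose=(3,3,W); sL=24, sR=120/13; mL=-120/13, mR=-96/13; mL+mR=-216/13 → advance -1; mR−mL=24/13 → turn +1·90°
n=5: pose=(4,3,S); sL=12/5, sR=60/13; mL=-60/13, mR=72/65; mL+mR=-228/65 → advance -1; mR−mL=372/65 → turn +1·90°
n=6: pose=(4,4,E); sL=120/97, sR=24/17; mL=-24/17, mR=144/1649; mL+mR=-2184/1649 → advance -1; mR−mL=2472/1649 → turn +1·90°
n=7: pose=(3,4,N); sL=30/13, sR=5/3; mL=-5/3, mR=-25/78; mL+mR=-155/78 → advance -1; mR−mL=35/26 → turn +1·90°

0 120/89 120/73 -120/73 960/6497 3 5 E
1 60/29 60/37 -60/37 -240/1073 2 5 N
2 24 120/17 -120/17 -144/17 2 4 W
3 30/13 5/3 -5/3 -25/78 3 4 N
4 24 120/13 -120/13 -96/13 3 3 W
5 12/5 60/13 -60/13 72/65 4 3 S
6 120/97 24/17 -24/17 144/1649 4 4 E
7 30/13 5/3 -5/3 -25/78 3 4 N
final 3 3 W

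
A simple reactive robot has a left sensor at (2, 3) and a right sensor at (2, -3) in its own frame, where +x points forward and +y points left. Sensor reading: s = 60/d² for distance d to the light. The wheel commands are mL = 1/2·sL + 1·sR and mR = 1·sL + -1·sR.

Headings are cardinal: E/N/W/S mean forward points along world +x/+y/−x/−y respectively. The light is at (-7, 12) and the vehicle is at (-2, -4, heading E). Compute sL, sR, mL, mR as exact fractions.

left sensor world pos  = (0, -1); dL² = 218
right sensor world pos = (0, -7); dR² = 410
sL = 60/218 = 30/109
sR = 60/410 = 6/41
mL = 1/2·sL + 1·sR = 1269/4469
mR = 1·sL + -1·sR = 576/4469

30/109 6/41 1269/4469 576/4469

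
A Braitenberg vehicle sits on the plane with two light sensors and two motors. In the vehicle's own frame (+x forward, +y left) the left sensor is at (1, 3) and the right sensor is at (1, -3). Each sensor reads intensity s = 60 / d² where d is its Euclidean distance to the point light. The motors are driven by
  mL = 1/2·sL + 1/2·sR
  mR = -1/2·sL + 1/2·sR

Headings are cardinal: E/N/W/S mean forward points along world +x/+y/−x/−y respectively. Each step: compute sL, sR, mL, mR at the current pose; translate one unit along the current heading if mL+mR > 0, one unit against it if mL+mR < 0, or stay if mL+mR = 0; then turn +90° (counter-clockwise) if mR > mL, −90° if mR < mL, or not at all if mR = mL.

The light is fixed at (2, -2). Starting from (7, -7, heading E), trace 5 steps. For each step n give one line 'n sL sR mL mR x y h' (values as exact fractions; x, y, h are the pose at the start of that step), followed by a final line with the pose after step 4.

n=0: pose=(7,-7,E); sL=3/2, sR=3/5; mL=21/20, mR=-9/20; mL+mR=3/5 → advance +1; mR−mL=-3/2 → turn -1·90°
n=1: pose=(8,-7,S); sL=20/39, sR=4/3; mL=12/13, mR=16/39; mL+mR=4/3 → advance +1; mR−mL=-20/39 → turn -1·90°
n=2: pose=(8,-8,W); sL=30/53, sR=30/17; mL=1050/901, mR=540/901; mL+mR=30/17 → advance +1; mR−mL=-30/53 → turn -1·90°
n=3: pose=(7,-8,N); sL=60/29, sR=60/89; mL=3540/2581, mR=-1800/2581; mL+mR=60/89 → advance +1; mR−mL=-60/29 → turn -1·90°
n=4: pose=(7,-7,E); sL=3/2, sR=3/5; mL=21/20, mR=-9/20; mL+mR=3/5 → advance +1; mR−mL=-3/2 → turn -1·90°

0 3/2 3/5 21/20 -9/20 7 -7 E
1 20/39 4/3 12/13 16/39 8 -7 S
2 30/53 30/17 1050/901 540/901 8 -8 W
3 60/29 60/89 3540/2581 -1800/2581 7 -8 N
4 3/2 3/5 21/20 -9/20 7 -7 E
final 8 -7 S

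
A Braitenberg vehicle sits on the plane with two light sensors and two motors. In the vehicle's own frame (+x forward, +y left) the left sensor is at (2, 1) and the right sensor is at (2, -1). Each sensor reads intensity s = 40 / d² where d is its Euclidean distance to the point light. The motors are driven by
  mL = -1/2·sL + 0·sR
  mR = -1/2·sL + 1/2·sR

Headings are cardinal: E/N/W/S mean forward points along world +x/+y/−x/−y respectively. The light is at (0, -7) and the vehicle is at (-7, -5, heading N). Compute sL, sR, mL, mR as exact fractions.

left sensor world pos  = (-8, -3); dL² = 80
right sensor world pos = (-6, -3); dR² = 52
sL = 40/80 = 1/2
sR = 40/52 = 10/13
mL = -1/2·sL + 0·sR = -1/4
mR = -1/2·sL + 1/2·sR = 7/52

1/2 10/13 -1/4 7/52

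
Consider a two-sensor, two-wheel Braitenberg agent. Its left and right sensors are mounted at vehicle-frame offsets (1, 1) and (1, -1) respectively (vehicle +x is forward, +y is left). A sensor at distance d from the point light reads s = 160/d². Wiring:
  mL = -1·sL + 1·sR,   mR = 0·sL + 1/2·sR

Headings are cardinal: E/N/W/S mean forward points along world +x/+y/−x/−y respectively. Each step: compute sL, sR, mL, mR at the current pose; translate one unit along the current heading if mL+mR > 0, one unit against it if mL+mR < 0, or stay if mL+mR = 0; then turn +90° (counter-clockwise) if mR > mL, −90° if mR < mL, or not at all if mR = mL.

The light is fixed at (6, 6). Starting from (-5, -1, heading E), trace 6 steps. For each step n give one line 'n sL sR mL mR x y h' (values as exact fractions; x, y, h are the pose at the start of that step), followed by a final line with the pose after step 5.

n=0: pose=(-5,-1,E); sL=20/17, sR=40/41; mL=-140/697, mR=20/41; mL+mR=200/697 → advance +1; mR−mL=480/697 → turn +1·90°
n=1: pose=(-4,-1,N); sL=160/157, sR=160/117; mL=6400/18369, mR=80/117; mL+mR=6320/6123 → advance +1; mR−mL=6160/18369 → turn +1·90°
n=2: pose=(-4,0,W); sL=16/17, sR=80/73; mL=192/1241, mR=40/73; mL+mR=872/1241 → advance +1; mR−mL=488/1241 → turn +1·90°
n=3: pose=(-5,0,S); sL=160/149, sR=160/193; mL=-7040/28757, mR=80/193; mL+mR=4880/28757 → advance +1; mR−mL=18960/28757 → turn +1·90°
n=4: pose=(-5,-1,E); sL=20/17, sR=40/41; mL=-140/697, mR=20/41; mL+mR=200/697 → advance +1; mR−mL=480/697 → turn +1·90°
n=5: pose=(-4,-1,N); sL=160/157, sR=160/117; mL=6400/18369, mR=80/117; mL+mR=6320/6123 → advance +1; mR−mL=6160/18369 → turn +1·90°

0 20/17 40/41 -140/697 20/41 -5 -1 E
1 160/157 160/117 6400/18369 80/117 -4 -1 N
2 16/17 80/73 192/1241 40/73 -4 0 W
3 160/149 160/193 -7040/28757 80/193 -5 0 S
4 20/17 40/41 -140/697 20/41 -5 -1 E
5 160/157 160/117 6400/18369 80/117 -4 -1 N
final -4 0 W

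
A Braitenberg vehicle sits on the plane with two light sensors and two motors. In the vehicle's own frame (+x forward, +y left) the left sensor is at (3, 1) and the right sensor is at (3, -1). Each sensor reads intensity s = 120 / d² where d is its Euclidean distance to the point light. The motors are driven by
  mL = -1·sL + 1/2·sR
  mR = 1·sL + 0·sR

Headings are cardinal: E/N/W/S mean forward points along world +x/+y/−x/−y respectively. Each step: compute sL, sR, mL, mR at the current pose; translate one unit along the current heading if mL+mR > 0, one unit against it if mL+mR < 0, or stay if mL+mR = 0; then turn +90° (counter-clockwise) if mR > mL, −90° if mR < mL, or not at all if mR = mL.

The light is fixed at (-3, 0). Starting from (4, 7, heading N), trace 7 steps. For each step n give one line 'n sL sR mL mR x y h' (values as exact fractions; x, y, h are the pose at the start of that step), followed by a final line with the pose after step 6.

0 15/17 30/41 -360/697 15/17 4 7 N
1 24/13 120/97 -1548/1261 24/13 4 8 W
2 60/37 12/5 -78/185 60/37 3 8 S
3 24/29 40/39 -356/1131 24/29 3 7 E
4 15/17 30/41 -360/697 15/17 4 7 N
5 24/13 120/97 -1548/1261 24/13 4 8 W
6 60/37 12/5 -78/185 60/37 3 8 S
final 3 7 E

n=0: pose=(4,7,N); sL=15/17, sR=30/41; mL=-360/697, mR=15/17; mL+mR=15/41 → advance +1; mR−mL=975/697 → turn +1·90°
n=1: pose=(4,8,W); sL=24/13, sR=120/97; mL=-1548/1261, mR=24/13; mL+mR=60/97 → advance +1; mR−mL=3876/1261 → turn +1·90°
n=2: pose=(3,8,S); sL=60/37, sR=12/5; mL=-78/185, mR=60/37; mL+mR=6/5 → advance +1; mR−mL=378/185 → turn +1·90°
n=3: pose=(3,7,E); sL=24/29, sR=40/39; mL=-356/1131, mR=24/29; mL+mR=20/39 → advance +1; mR−mL=1292/1131 → turn +1·90°
n=4: pose=(4,7,N); sL=15/17, sR=30/41; mL=-360/697, mR=15/17; mL+mR=15/41 → advance +1; mR−mL=975/697 → turn +1·90°
n=5: pose=(4,8,W); sL=24/13, sR=120/97; mL=-1548/1261, mR=24/13; mL+mR=60/97 → advance +1; mR−mL=3876/1261 → turn +1·90°
n=6: pose=(3,8,S); sL=60/37, sR=12/5; mL=-78/185, mR=60/37; mL+mR=6/5 → advance +1; mR−mL=378/185 → turn +1·90°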